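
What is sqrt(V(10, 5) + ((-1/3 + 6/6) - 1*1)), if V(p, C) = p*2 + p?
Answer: sqrt(267)/3 ≈ 5.4467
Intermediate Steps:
V(p, C) = 3*p (V(p, C) = 2*p + p = 3*p)
sqrt(V(10, 5) + ((-1/3 + 6/6) - 1*1)) = sqrt(3*10 + ((-1/3 + 6/6) - 1*1)) = sqrt(30 + ((-1*1/3 + 6*(1/6)) - 1)) = sqrt(30 + ((-1/3 + 1) - 1)) = sqrt(30 + (2/3 - 1)) = sqrt(30 - 1/3) = sqrt(89/3) = sqrt(267)/3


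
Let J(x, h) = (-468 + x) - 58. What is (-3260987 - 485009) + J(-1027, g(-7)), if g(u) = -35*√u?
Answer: -3747549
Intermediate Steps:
J(x, h) = -526 + x
(-3260987 - 485009) + J(-1027, g(-7)) = (-3260987 - 485009) + (-526 - 1027) = -3745996 - 1553 = -3747549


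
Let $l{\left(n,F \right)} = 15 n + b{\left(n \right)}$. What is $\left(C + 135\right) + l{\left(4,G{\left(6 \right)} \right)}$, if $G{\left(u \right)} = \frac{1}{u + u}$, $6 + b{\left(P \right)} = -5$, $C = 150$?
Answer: $334$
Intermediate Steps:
$b{\left(P \right)} = -11$ ($b{\left(P \right)} = -6 - 5 = -11$)
$G{\left(u \right)} = \frac{1}{2 u}$
$l{\left(n,F \right)} = -11 + 15 n$ ($l{\left(n,F \right)} = 15 n - 11 = -11 + 15 n$)
$\left(C + 135\right) + l{\left(4,G{\left(6 \right)} \right)} = \left(150 + 135\right) + \left(-11 + 15 \cdot 4\right) = 285 + \left(-11 + 60\right) = 285 + 49 = 334$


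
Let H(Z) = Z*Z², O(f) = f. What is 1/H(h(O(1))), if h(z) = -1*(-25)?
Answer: 1/15625 ≈ 6.4000e-5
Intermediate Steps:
h(z) = 25
H(Z) = Z³
1/H(h(O(1))) = 1/(25³) = 1/15625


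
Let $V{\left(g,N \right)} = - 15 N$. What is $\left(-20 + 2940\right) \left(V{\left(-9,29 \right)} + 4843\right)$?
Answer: $12871360$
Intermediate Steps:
$\left(-20 + 2940\right) \left(V{\left(-9,29 \right)} + 4843\right) = \left(-20 + 2940\right) \left(\left(-15\right) 29 + 4843\right) = 2920 \left(-435 + 4843\right) = 2920 \cdot 4408 = 12871360$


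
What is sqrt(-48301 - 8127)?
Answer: 2*I*sqrt(14107) ≈ 237.55*I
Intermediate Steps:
sqrt(-48301 - 8127) = sqrt(-56428) = 2*I*sqrt(14107)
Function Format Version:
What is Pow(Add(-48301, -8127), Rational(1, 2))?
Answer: Mul(2, I, Pow(14107, Rational(1, 2))) ≈ Mul(237.55, I)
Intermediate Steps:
Pow(Add(-48301, -8127), Rational(1, 2)) = Pow(-56428, Rational(1, 2)) = Mul(2, I, Pow(14107, Rational(1, 2)))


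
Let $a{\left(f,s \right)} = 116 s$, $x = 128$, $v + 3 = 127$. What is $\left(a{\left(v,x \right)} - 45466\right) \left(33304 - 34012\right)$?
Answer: $21677544$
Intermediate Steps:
$v = 124$ ($v = -3 + 127 = 124$)
$\left(a{\left(v,x \right)} - 45466\right) \left(33304 - 34012\right) = \left(116 \cdot 128 - 45466\right) \left(33304 - 34012\right) = \left(14848 - 45466\right) \left(-708\right) = \left(-30618\right) \left(-708\right) = 21677544$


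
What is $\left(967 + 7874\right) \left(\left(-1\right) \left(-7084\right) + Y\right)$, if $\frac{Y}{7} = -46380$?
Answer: $-2807689416$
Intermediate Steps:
$Y = -324660$ ($Y = 7 \left(-46380\right) = -324660$)
$\left(967 + 7874\right) \left(\left(-1\right) \left(-7084\right) + Y\right) = \left(967 + 7874\right) \left(\left(-1\right) \left(-7084\right) - 324660\right) = 8841 \left(7084 - 324660\right) = 8841 \left(-317576\right) = -2807689416$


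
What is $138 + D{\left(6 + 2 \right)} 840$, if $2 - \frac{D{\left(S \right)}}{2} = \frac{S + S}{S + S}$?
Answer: $1818$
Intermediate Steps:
$D{\left(S \right)} = 2$ ($D{\left(S \right)} = 4 - 2 \frac{S + S}{S + S} = 4 - 2 \frac{2 S}{2 S} = 4 - 2 \cdot 2 S \frac{1}{2 S} = 4 - 2 = 2$)
$138 + D{\left(6 + 2 \right)} 840 = 138 + 2 \cdot 840 = 138 + 1680 = 1818$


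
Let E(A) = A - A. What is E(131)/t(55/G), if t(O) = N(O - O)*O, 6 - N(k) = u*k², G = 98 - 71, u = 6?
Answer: 0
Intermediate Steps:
E(A) = 0
G = 27
N(k) = 6 - 6*k²
t(O) = 6*O (t(O) = (6 - 6*(O - O)²)*O = (6 - 6*0²)*O = (6 - 6*0)*O = (6 + 0)*O = 6*O)
E(131)/t(55/G) = 0/((6*(55/27))) = 0/(110/9) = 0*(9/110) = 0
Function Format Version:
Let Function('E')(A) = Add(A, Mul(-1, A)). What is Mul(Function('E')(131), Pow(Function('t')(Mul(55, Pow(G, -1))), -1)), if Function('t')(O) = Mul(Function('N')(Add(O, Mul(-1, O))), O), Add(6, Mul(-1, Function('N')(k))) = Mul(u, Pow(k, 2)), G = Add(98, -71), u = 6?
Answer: 0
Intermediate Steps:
Function('E')(A) = 0
G = 27
Function('N')(k) = Add(6, Mul(-6, Pow(k, 2))) (Function('N')(k) = Add(6, Mul(-1, Mul(6, Pow(k, 2)))) = Add(6, Mul(-6, Pow(k, 2))))
Function('t')(O) = Mul(6, O) (Function('t')(O) = Mul(Add(6, Mul(-6, Pow(Add(O, Mul(-1, O)), 2))), O) = Mul(Add(6, Mul(-6, Pow(0, 2))), O) = Mul(Add(6, Mul(-6, 0)), O) = Mul(Add(6, 0), O) = Mul(6, O))
Mul(Function('E')(131), Pow(Function('t')(Mul(55, Pow(G, -1))), -1)) = Mul(0, Pow(Mul(6, Mul(55, Pow(27, -1))), -1)) = Mul(0, Pow(Mul(6, Mul(55, Rational(1, 27))), -1)) = Mul(0, Pow(Mul(6, Rational(55, 27)), -1)) = Mul(0, Pow(Rational(110, 9), -1)) = Mul(0, Rational(9, 110)) = 0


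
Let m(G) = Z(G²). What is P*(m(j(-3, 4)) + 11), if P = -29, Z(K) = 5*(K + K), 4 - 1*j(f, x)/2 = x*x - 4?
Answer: -74559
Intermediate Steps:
j(f, x) = 16 - 2*x² (j(f, x) = 8 - 2*(x*x - 4) = 8 - 2*(x² - 4) = 8 - 2*(-4 + x²) = 8 + (8 - 2*x²) = 16 - 2*x²)
Z(K) = 10*K (Z(K) = 5*(2*K) = 10*K)
m(G) = 10*G²
P*(m(j(-3, 4)) + 11) = -29*(10*(16 - 2*4²)² + 11) = -29*(10*(16 - 2*16)² + 11) = -29*(10*(16 - 32)² + 11) = -29*(10*(-16)² + 11) = -29*(10*256 + 11) = -29*(2560 + 11) = -29*2571 = -74559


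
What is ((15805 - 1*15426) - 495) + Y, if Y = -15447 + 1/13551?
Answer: -210894212/13551 ≈ -15563.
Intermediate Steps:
Y = -209322296/13551 (Y = -15447 + 1/13551 = -209322296/13551 ≈ -15447.)
((15805 - 1*15426) - 495) + Y = ((15805 - 1*15426) - 495) - 209322296/13551 = ((15805 - 15426) - 495) - 209322296/13551 = (379 - 495) - 209322296/13551 = -116 - 209322296/13551 = -210894212/13551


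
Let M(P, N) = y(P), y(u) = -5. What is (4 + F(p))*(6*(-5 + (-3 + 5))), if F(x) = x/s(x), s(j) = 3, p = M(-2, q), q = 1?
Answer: -42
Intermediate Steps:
M(P, N) = -5
p = -5
F(x) = x/3
(4 + F(p))*(6*(-5 + (-3 + 5))) = (4 + (1/3)*(-5))*(6*(-5 + (-3 + 5))) = (4 - 5/3)*(6*(-5 + 2)) = 7*(6*(-3))/3 = (7/3)*(-18) = -42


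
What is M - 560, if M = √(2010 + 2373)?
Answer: -560 + 3*√487 ≈ -493.80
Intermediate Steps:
M = 3*√487 (M = √4383 = 3*√487 ≈ 66.204)
M - 560 = 3*√487 - 560 = -560 + 3*√487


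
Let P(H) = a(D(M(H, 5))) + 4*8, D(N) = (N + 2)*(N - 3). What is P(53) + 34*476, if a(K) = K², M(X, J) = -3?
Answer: 16252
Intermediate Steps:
D(N) = (-3 + N)*(2 + N) (D(N) = (2 + N)*(-3 + N) = (-3 + N)*(2 + N))
P(H) = 68 (P(H) = (-6 + (-3)² - 1*(-3))² + 4*8 = (-6 + 9 + 3)² + 32 = 6² + 32 = 36 + 32 = 68)
P(53) + 34*476 = 68 + 34*476 = 68 + 16184 = 16252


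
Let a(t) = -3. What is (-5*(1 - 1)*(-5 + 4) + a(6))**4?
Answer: 81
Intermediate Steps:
(-5*(1 - 1)*(-5 + 4) + a(6))**4 = (-5*(1 - 1)*(-5 + 4) - 3)**4 = (-0*(-1) - 3)**4 = (-5*0 - 3)**4 = (0 - 3)**4 = (-3)**4 = 81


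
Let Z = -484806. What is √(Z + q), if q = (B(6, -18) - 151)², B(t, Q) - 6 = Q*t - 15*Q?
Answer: I*√484517 ≈ 696.07*I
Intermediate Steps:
B(t, Q) = 6 - 15*Q + Q*t (B(t, Q) = 6 + (Q*t - 15*Q) = 6 + (-15*Q + Q*t) = 6 - 15*Q + Q*t)
q = 289 (q = ((6 - 15*(-18) - 18*6) - 151)² = ((6 + 270 - 108) - 151)² = (168 - 151)² = 17² = 289)
√(Z + q) = √(-484806 + 289) = √(-484517) = I*√484517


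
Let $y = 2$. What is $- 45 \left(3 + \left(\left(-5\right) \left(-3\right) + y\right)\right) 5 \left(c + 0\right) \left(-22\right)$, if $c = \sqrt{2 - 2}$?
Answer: $0$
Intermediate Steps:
$c = 0$ ($c = \sqrt{0} = 0$)
$- 45 \left(3 + \left(\left(-5\right) \left(-3\right) + y\right)\right) 5 \left(c + 0\right) \left(-22\right) = - 45 \left(3 + \left(\left(-5\right) \left(-3\right) + 2\right)\right) 5 \left(0 + 0\right) \left(-22\right) = - 45 \left(3 + \left(15 + 2\right)\right) 5 \cdot 0 \left(-22\right) = - 45 \left(3 + 17\right) 0 \left(-22\right) = - 45 \cdot 20 \cdot 0 \left(-22\right) = \left(-45\right) 0 \left(-22\right) = 0 \left(-22\right) = 0$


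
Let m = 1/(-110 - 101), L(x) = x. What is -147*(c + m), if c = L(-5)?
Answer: 155232/211 ≈ 735.70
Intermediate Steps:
c = -5
m = -1/211 (m = 1/(-211) = -1/211 ≈ -0.0047393)
-147*(c + m) = -147*(-5 - 1/211) = -147*(-1056/211) = 155232/211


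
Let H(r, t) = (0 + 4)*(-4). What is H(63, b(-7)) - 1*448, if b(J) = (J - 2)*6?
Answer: -464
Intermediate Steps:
b(J) = -12 + 6*J (b(J) = (-2 + J)*6 = -12 + 6*J)
H(r, t) = -16 (H(r, t) = 4*(-4) = -16)
H(63, b(-7)) - 1*448 = -16 - 1*448 = -16 - 448 = -464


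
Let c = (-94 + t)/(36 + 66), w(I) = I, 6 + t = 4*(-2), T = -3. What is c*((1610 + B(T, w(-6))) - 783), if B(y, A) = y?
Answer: -14832/17 ≈ -872.47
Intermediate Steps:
t = -14 (t = -6 + 4*(-2) = -6 - 8 = -14)
c = -18/17 (c = (-94 - 14)/(36 + 66) = -108/102 = -108*1/102 = -18/17 ≈ -1.0588)
c*((1610 + B(T, w(-6))) - 783) = -18*((1610 - 3) - 783)/17 = -18*(1607 - 783)/17 = -18/17*824 = -14832/17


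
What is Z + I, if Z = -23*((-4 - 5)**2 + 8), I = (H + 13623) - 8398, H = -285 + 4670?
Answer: 7563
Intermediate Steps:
H = 4385
I = 9610 (I = (4385 + 13623) - 8398 = 18008 - 8398 = 9610)
Z = -2047 (Z = -23*((-9)**2 + 8) = -23*(81 + 8) = -23*89 = -2047)
Z + I = -2047 + 9610 = 7563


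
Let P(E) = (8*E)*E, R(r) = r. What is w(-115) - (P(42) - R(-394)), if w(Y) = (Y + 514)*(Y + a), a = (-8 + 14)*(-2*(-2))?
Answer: -50815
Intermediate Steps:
P(E) = 8*E²
a = 24 (a = 6*4 = 24)
w(Y) = (24 + Y)*(514 + Y) (w(Y) = (Y + 514)*(Y + 24) = (514 + Y)*(24 + Y) = (24 + Y)*(514 + Y))
w(-115) - (P(42) - R(-394)) = (12336 + (-115)² + 538*(-115)) - (8*42² - 1*(-394)) = (12336 + 13225 - 61870) - (8*1764 + 394) = -36309 - (14112 + 394) = -36309 - 1*14506 = -36309 - 14506 = -50815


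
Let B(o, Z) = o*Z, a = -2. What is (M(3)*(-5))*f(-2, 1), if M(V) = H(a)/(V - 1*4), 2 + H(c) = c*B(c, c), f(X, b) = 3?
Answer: -150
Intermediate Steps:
B(o, Z) = Z*o
H(c) = -2 + c³ (H(c) = -2 + c*(c*c) = -2 + c*c² = -2 + c³)
M(V) = -10/(-4 + V) (M(V) = (-2 + (-2)³)/(V - 1*4) = (-2 - 8)/(V - 4) = -10/(-4 + V))
(M(3)*(-5))*f(-2, 1) = (-10/(-4 + 3)*(-5))*3 = (-10/(-1)*(-5))*3 = (-10*(-1)*(-5))*3 = (10*(-5))*3 = -50*3 = -150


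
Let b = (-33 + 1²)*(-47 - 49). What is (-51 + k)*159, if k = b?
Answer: 480339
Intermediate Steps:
b = 3072 (b = (-33 + 1)*(-96) = -32*(-96) = 3072)
k = 3072
(-51 + k)*159 = (-51 + 3072)*159 = 3021*159 = 480339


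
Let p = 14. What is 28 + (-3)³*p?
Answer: -350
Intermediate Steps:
28 + (-3)³*p = 28 + (-3)³*14 = 28 - 27*14 = 28 - 378 = -350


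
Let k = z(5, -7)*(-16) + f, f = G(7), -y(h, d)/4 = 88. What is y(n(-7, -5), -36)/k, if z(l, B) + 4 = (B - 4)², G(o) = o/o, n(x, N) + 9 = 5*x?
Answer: 352/1871 ≈ 0.18813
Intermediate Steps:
n(x, N) = -9 + 5*x
y(h, d) = -352 (y(h, d) = -4*88 = -352)
G(o) = 1
z(l, B) = -4 + (-4 + B)² (z(l, B) = -4 + (B - 4)² = -4 + (-4 + B)²)
f = 1
k = -1871 (k = (-4 + (-4 - 7)²)*(-16) + 1 = (-4 + (-11)²)*(-16) + 1 = (-4 + 121)*(-16) + 1 = 117*(-16) + 1 = -1872 + 1 = -1871)
y(n(-7, -5), -36)/k = -352/(-1871) = -352*(-1/1871) = 352/1871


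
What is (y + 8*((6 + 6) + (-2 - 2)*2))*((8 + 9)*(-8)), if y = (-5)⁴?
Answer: -89352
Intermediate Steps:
y = 625
(y + 8*((6 + 6) + (-2 - 2)*2))*((8 + 9)*(-8)) = (625 + 8*((6 + 6) + (-2 - 2)*2))*((8 + 9)*(-8)) = (625 + 8*(12 - 4*2))*(17*(-8)) = (625 + 8*(12 - 8))*(-136) = (625 + 8*4)*(-136) = (625 + 32)*(-136) = 657*(-136) = -89352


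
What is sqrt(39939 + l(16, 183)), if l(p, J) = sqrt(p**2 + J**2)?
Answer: sqrt(39939 + sqrt(33745)) ≈ 200.31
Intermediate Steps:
l(p, J) = sqrt(J**2 + p**2)
sqrt(39939 + l(16, 183)) = sqrt(39939 + sqrt(183**2 + 16**2)) = sqrt(39939 + sqrt(33489 + 256)) = sqrt(39939 + sqrt(33745))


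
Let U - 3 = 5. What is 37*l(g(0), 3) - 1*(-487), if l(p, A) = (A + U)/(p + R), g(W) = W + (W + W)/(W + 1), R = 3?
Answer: 1868/3 ≈ 622.67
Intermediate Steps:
U = 8 (U = 3 + 5 = 8)
g(W) = W + 2*W/(1 + W) (g(W) = W + (2*W)/(1 + W) = W + 2*W/(1 + W))
l(p, A) = (8 + A)/(3 + p) (l(p, A) = (A + 8)/(p + 3) = (8 + A)/(3 + p))
37*l(g(0), 3) - 1*(-487) = 37*((8 + 3)/(3 + 0*(3 + 0)/(1 + 0))) - 1*(-487) = 37*(11/(3 + 0*3/1)) + 487 = 37*(11/(3 + 0*1*3)) + 487 = 37*(11/(3 + 0)) + 487 = 37*(11/3) + 487 = 407/3 + 487 = 1868/3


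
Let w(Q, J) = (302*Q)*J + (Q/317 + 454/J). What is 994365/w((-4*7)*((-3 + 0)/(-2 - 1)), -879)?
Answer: 277072846695/2071104209302 ≈ 0.13378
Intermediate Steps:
w(Q, J) = 454/J + Q/317 + 302*J*Q (w(Q, J) = 302*J*Q + (Q*(1/317) + 454/J) = 302*J*Q + (Q/317 + 454/J) = 302*J*Q + (454/J + Q/317) = 454/J + Q/317 + 302*J*Q)
994365/w((-4*7)*((-3 + 0)/(-2 - 1)), -879) = 994365/(454/(-879) + ((-4*7)*((-3 + 0)/(-2 - 1)))/317 + 302*(-879)*((-4*7)*((-3 + 0)/(-2 - 1)))) = 994365/(454*(-1/879) + (-(-84)/(-3))/317 + 302*(-879)*(-(-84)/(-3))) = 994365/(-454/879 + (-(-84)*(-1)/3)/317 + 302*(-879)*(-(-84)*(-1)/3)) = 994365/(-454/879 + (-28*1)/317 + 302*(-879)*(-28*1)) = 994365/(-454/879 + (1/317)*(-28) + 302*(-879)*(-28)) = 994365/(-454/879 - 28/317 + 7432824) = 994365/(2071104209302/278643) = 994365*(278643/2071104209302) = 277072846695/2071104209302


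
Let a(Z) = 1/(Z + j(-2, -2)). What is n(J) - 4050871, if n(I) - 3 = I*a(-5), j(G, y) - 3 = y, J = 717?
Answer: -16204189/4 ≈ -4.0510e+6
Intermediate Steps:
j(G, y) = 3 + y
a(Z) = 1/(1 + Z) (a(Z) = 1/(Z + (3 - 2)) = 1/(Z + 1) = 1/(1 + Z))
n(I) = 3 - I/4 (n(I) = 3 + I/(1 - 5) = 3 + I/(-4) = 3 + I*(-¼) = 3 - I/4)
n(J) - 4050871 = (3 - ¼*717) - 4050871 = (3 - 717/4) - 4050871 = -705/4 - 4050871 = -16204189/4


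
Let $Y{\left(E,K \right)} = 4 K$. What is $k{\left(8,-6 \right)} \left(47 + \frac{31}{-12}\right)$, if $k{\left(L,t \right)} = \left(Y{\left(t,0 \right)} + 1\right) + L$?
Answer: $\frac{1599}{4} \approx 399.75$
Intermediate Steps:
$k{\left(L,t \right)} = 1 + L$ ($k{\left(L,t \right)} = \left(4 \cdot 0 + 1\right) + L = \left(0 + 1\right) + L = 1 + L$)
$k{\left(8,-6 \right)} \left(47 + \frac{31}{-12}\right) = \left(1 + 8\right) \left(47 + \frac{31}{-12}\right) = 9 \left(47 + 31 \left(- \frac{1}{12}\right)\right) = 9 \left(47 - \frac{31}{12}\right) = 9 \cdot \frac{533}{12} = \frac{1599}{4}$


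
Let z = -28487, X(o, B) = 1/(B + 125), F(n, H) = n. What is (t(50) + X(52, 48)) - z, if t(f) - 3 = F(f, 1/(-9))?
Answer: 4937421/173 ≈ 28540.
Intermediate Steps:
t(f) = 3 + f
X(o, B) = 1/(125 + B)
(t(50) + X(52, 48)) - z = ((3 + 50) + 1/(125 + 48)) - 1*(-28487) = (53 + 1/173) + 28487 = 9170/173 + 28487 = 4937421/173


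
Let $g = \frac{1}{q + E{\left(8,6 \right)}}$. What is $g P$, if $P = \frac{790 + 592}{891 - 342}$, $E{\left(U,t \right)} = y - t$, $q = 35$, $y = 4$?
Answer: $\frac{1382}{18117} \approx 0.076282$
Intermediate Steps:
$E{\left(U,t \right)} = 4 - t$
$g = \frac{1}{33}$ ($g = \frac{1}{35 + \left(4 - 6\right)} = \frac{1}{35 - 2} = \frac{1}{33} \approx 0.030303$)
$P = \frac{1382}{549} \approx 2.5173$
$g P = \frac{1}{33} \cdot \frac{1382}{549} = \frac{1382}{18117}$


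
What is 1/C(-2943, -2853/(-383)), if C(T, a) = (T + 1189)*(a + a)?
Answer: -383/10008324 ≈ -3.8268e-5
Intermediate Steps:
C(T, a) = 2*a*(1189 + T) (C(T, a) = (1189 + T)*(2*a) = 2*a*(1189 + T))
1/C(-2943, -2853/(-383)) = 1/(2*(-2853/(-383))*(1189 - 2943)) = 1/(2*(-2853*(-1/383))*(-1754)) = 1/(2*(2853/383)*(-1754)) = 1/(-10008324/383) = -383/10008324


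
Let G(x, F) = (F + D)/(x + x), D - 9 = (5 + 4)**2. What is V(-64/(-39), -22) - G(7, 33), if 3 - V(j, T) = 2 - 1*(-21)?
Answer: -403/14 ≈ -28.786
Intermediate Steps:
D = 90 (D = 9 + (5 + 4)**2 = 9 + 9**2 = 9 + 81 = 90)
G(x, F) = (90 + F)/(2*x) (G(x, F) = (F + 90)/(x + x) = (90 + F)/((2*x)) = (90 + F)*(1/(2*x)) = (90 + F)/(2*x))
V(j, T) = -20 (V(j, T) = 3 - (2 - 1*(-21)) = 3 - (2 + 21) = 3 - 1*23 = 3 - 23 = -20)
V(-64/(-39), -22) - G(7, 33) = -20 - (90 + 33)/(2*7) = -20 - 123/(2*7) = -20 - 1*123/14 = -20 - 123/14 = -403/14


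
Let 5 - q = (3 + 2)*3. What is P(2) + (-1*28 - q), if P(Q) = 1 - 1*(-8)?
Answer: -9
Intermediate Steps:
P(Q) = 9 (P(Q) = 1 + 8 = 9)
q = -10 (q = 5 - (3 + 2)*3 = 5 - 5*3 = 5 - 1*15 = 5 - 15 = -10)
P(2) + (-1*28 - q) = 9 + (-1*28 - 1*(-10)) = 9 + (-28 + 10) = 9 - 18 = -9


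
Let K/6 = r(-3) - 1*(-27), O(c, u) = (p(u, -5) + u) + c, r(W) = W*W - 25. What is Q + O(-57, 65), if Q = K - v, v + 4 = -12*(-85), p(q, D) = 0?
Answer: -942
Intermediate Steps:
r(W) = -25 + W**2 (r(W) = W**2 - 25 = -25 + W**2)
O(c, u) = c + u (O(c, u) = (0 + u) + c = u + c = c + u)
K = 66 (K = 6*((-25 + (-3)**2) - 1*(-27)) = 6*((-25 + 9) + 27) = 6*(-16 + 27) = 6*11 = 66)
v = 1016 (v = -4 - 12*(-85) = -4 + 1020 = 1016)
Q = -950 (Q = 66 - 1*1016 = 66 - 1016 = -950)
Q + O(-57, 65) = -950 + (-57 + 65) = -950 + 8 = -942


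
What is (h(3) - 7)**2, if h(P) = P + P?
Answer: 1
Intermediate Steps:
h(P) = 2*P
(h(3) - 7)**2 = (2*3 - 7)**2 = (6 - 7)**2 = (-1)**2 = 1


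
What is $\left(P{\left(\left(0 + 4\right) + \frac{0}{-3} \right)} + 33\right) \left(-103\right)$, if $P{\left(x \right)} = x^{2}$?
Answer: $-5047$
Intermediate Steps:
$\left(P{\left(\left(0 + 4\right) + \frac{0}{-3} \right)} + 33\right) \left(-103\right) = \left(\left(\left(0 + 4\right) + \frac{0}{-3}\right)^{2} + 33\right) \left(-103\right) = \left(\left(4 + 0 \left(- \frac{1}{3}\right)\right)^{2} + 33\right) \left(-103\right) = \left(\left(4 + 0\right)^{2} + 33\right) \left(-103\right) = \left(4^{2} + 33\right) \left(-103\right) = \left(16 + 33\right) \left(-103\right) = 49 \left(-103\right) = -5047$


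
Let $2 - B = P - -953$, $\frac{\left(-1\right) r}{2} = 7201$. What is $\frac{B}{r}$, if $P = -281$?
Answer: $\frac{335}{7201} \approx 0.046521$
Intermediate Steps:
$r = -14402$ ($r = \left(-2\right) 7201 = -14402$)
$B = -670$ ($B = 2 - \left(-281 - -953\right) = 2 - \left(-281 + 953\right) = 2 - 672 = -670$)
$\frac{B}{r} = - \frac{670}{-14402} = \left(-670\right) \left(- \frac{1}{14402}\right) = \frac{335}{7201}$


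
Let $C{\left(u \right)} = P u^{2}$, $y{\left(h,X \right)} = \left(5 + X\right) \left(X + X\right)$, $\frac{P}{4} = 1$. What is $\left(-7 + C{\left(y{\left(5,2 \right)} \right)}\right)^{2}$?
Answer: $9790641$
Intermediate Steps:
$P = 4$ ($P = 4 \cdot 1 = 4$)
$y{\left(h,X \right)} = 2 X \left(5 + X\right)$ ($y{\left(h,X \right)} = \left(5 + X\right) 2 X = 2 X \left(5 + X\right)$)
$C{\left(u \right)} = 4 u^{2}$
$\left(-7 + C{\left(y{\left(5,2 \right)} \right)}\right)^{2} = \left(-7 + 4 \left(2 \cdot 2 \left(5 + 2\right)\right)^{2}\right)^{2} = \left(-7 + 4 \left(2 \cdot 2 \cdot 7\right)^{2}\right)^{2} = \left(-7 + 4 \cdot 28^{2}\right)^{2} = \left(-7 + 4 \cdot 784\right)^{2} = \left(-7 + 3136\right)^{2} = 3129^{2} = 9790641$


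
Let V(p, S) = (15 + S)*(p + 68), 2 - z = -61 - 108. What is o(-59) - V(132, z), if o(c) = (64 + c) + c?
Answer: -37254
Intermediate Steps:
o(c) = 64 + 2*c
z = 171 (z = 2 - (-61 - 108) = 2 - 1*(-169) = 2 + 169 = 171)
V(p, S) = (15 + S)*(68 + p)
o(-59) - V(132, z) = (64 + 2*(-59)) - (1020 + 15*132 + 68*171 + 171*132) = (64 - 118) - (1020 + 1980 + 11628 + 22572) = -54 - 1*37200 = -54 - 37200 = -37254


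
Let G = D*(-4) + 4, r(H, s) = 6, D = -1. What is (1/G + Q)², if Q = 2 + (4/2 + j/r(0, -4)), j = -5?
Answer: 6241/576 ≈ 10.835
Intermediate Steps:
G = 8 (G = -1*(-4) + 4 = 4 + 4 = 8)
Q = 19/6 (Q = 2 + (4/2 - 5/6) = 2 + (4*(½) - 5*⅙) = 2 + (2 - ⅚) = 2 + 7/6 = 19/6 ≈ 3.1667)
(1/G + Q)² = (1/8 + 19/6)² = (⅛ + 19/6)² = (79/24)² = 6241/576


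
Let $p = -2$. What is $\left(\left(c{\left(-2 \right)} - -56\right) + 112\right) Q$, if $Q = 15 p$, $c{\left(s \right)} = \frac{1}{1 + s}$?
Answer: $-5010$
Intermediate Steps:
$Q = -30$ ($Q = 15 \left(-2\right) = -30$)
$\left(\left(c{\left(-2 \right)} - -56\right) + 112\right) Q = \left(\left(\frac{1}{1 - 2} - -56\right) + 112\right) \left(-30\right) = \left(\left(\frac{1}{-1} + 56\right) + 112\right) \left(-30\right) = \left(\left(-1 + 56\right) + 112\right) \left(-30\right) = \left(55 + 112\right) \left(-30\right) = 167 \left(-30\right) = -5010$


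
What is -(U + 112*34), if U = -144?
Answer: -3664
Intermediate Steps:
-(U + 112*34) = -(-144 + 112*34) = -(-144 + 3808) = -1*3664 = -3664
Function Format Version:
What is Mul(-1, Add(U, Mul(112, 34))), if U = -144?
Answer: -3664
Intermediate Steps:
Mul(-1, Add(U, Mul(112, 34))) = Mul(-1, Add(-144, Mul(112, 34))) = Mul(-1, Add(-144, 3808)) = Mul(-1, 3664) = -3664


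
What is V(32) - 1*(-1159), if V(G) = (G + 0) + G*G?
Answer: 2215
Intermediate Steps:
V(G) = G + G²
V(32) - 1*(-1159) = 32*(1 + 32) - 1*(-1159) = 32*33 + 1159 = 1056 + 1159 = 2215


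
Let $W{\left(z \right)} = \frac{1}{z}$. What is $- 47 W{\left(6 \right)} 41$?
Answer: $- \frac{1927}{6} \approx -321.17$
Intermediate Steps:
$- 47 W{\left(6 \right)} 41 = - \frac{47}{6} \cdot 41 = \left(-47\right) \frac{1}{6} \cdot 41 = \left(- \frac{47}{6}\right) 41 = - \frac{1927}{6}$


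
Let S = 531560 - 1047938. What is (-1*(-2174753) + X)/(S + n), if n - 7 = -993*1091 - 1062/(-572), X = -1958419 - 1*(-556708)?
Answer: -221090012/457523393 ≈ -0.48323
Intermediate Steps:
S = -516378
X = -1401711 (X = -1958419 + 556708 = -1401711)
n = -309839285/286 (n = 7 + (-993*1091 - 1062/(-572)) = 7 + (-1083363 - 1062*(-1/572)) = 7 + (-1083363 + 531/286) = 7 - 309841287/286 = -309839285/286 ≈ -1.0834e+6)
(-1*(-2174753) + X)/(S + n) = (-1*(-2174753) - 1401711)/(-516378 - 309839285/286) = (2174753 - 1401711)/(-457523393/286) = 773042*(-286/457523393) = -221090012/457523393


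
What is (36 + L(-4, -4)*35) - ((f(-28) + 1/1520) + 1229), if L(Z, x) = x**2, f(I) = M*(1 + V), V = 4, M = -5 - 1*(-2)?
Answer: -939361/1520 ≈ -618.00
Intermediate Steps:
M = -3 (M = -5 + 2 = -3)
f(I) = -15 (f(I) = -3*(1 + 4) = -3*5 = -15)
(36 + L(-4, -4)*35) - ((f(-28) + 1/1520) + 1229) = (36 + (-4)**2*35) - ((-15 + 1/1520) + 1229) = (36 + 16*35) - ((-15 + 1/1520) + 1229) = (36 + 560) - (-22799/1520 + 1229) = 596 - 1*1845281/1520 = 596 - 1845281/1520 = -939361/1520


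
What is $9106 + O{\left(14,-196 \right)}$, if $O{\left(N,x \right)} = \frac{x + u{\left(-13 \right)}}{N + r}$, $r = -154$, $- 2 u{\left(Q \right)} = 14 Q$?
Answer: $\frac{36427}{4} \approx 9106.8$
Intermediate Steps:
$u{\left(Q \right)} = - 7 Q$ ($u{\left(Q \right)} = - \frac{14 Q}{2} = - 7 Q$)
$O{\left(N,x \right)} = \frac{91 + x}{-154 + N}$ ($O{\left(N,x \right)} = \frac{x - -91}{N - 154} = \frac{x + 91}{-154 + N} = \frac{91 + x}{-154 + N}$)
$9106 + O{\left(14,-196 \right)} = 9106 + \frac{91 - 196}{-154 + 14} = 9106 + \frac{1}{-140} \left(-105\right) = 9106 - - \frac{3}{4} = 9106 + \frac{3}{4} = \frac{36427}{4}$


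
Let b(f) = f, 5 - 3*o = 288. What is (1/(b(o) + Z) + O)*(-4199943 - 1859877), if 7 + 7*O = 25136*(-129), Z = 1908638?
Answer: 112504500362345161200/40079417 ≈ 2.8070e+12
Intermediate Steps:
o = -283/3 (o = 5/3 - ⅓*288 = 5/3 - 96 = -283/3 ≈ -94.333)
O = -3242551/7 (O = -1 + (25136*(-129))/7 = -1 + (⅐)*(-3242544) = -1 - 3242544/7 = -3242551/7 ≈ -4.6322e+5)
(1/(b(o) + Z) + O)*(-4199943 - 1859877) = (1/(-283/3 + 1908638) - 3242551/7)*(-4199943 - 1859877) = (1/(5725631/3) - 3242551/7)*(-6059820) = (3/5725631 - 3242551/7)*(-6059820) = -18565650524660/40079417*(-6059820) = 112504500362345161200/40079417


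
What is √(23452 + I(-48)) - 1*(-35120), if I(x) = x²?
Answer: 35120 + 2*√6439 ≈ 35281.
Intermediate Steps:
√(23452 + I(-48)) - 1*(-35120) = √(23452 + (-48)²) - 1*(-35120) = √(23452 + 2304) + 35120 = √25756 + 35120 = 2*√6439 + 35120 = 35120 + 2*√6439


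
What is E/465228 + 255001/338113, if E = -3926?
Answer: 58653086795/78649817382 ≈ 0.74575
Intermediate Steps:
E/465228 + 255001/338113 = -3926/465228 + 255001/338113 = -3926*1/465228 + 255001*(1/338113) = -1963/232614 + 255001/338113 = 58653086795/78649817382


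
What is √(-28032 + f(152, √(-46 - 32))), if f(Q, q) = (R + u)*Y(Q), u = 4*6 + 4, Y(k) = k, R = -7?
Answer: 6*I*√690 ≈ 157.61*I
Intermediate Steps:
u = 28 (u = 24 + 4 = 28)
f(Q, q) = 21*Q (f(Q, q) = (-7 + 28)*Q = 21*Q)
√(-28032 + f(152, √(-46 - 32))) = √(-28032 + 21*152) = √(-28032 + 3192) = √(-24840) = 6*I*√690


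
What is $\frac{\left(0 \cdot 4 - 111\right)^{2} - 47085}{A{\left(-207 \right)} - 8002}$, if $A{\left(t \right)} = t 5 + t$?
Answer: $\frac{8691}{2311} \approx 3.7607$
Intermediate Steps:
$A{\left(t \right)} = 6 t$ ($A{\left(t \right)} = 5 t + t = 6 t$)
$\frac{\left(0 \cdot 4 - 111\right)^{2} - 47085}{A{\left(-207 \right)} - 8002} = \frac{\left(0 \cdot 4 - 111\right)^{2} - 47085}{6 \left(-207\right) - 8002} = \frac{\left(0 - 111\right)^{2} - 47085}{-1242 - 8002} = \frac{\left(-111\right)^{2} - 47085}{-9244} = \left(12321 - 47085\right) \left(- \frac{1}{9244}\right) = \left(-34764\right) \left(- \frac{1}{9244}\right) = \frac{8691}{2311}$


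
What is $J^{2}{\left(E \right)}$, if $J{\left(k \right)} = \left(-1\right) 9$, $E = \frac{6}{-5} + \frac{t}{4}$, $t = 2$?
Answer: $81$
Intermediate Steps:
$E = - \frac{7}{10}$ ($E = \frac{6}{-5} + \frac{2}{4} = 6 \left(- \frac{1}{5}\right) + 2 \cdot \frac{1}{4} = - \frac{6}{5} + \frac{1}{2} = - \frac{7}{10} \approx -0.7$)
$J{\left(k \right)} = -9$
$J^{2}{\left(E \right)} = \left(-9\right)^{2} = 81$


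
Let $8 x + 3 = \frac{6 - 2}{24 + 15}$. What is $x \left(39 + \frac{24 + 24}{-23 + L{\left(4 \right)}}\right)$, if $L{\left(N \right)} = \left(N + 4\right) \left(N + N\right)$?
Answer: $- \frac{62037}{4264} \approx -14.549$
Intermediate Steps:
$L{\left(N \right)} = 2 N \left(4 + N\right)$ ($L{\left(N \right)} = \left(4 + N\right) 2 N = 2 N \left(4 + N\right)$)
$x = - \frac{113}{312}$ ($x = - \frac{3}{8} + \frac{\left(6 - 2\right) \frac{1}{24 + 15}}{8} = - \frac{3}{8} + \frac{4 \cdot \frac{1}{39}}{8} = - \frac{3}{8} + \frac{1}{8} \cdot \frac{4}{39} = - \frac{3}{8} + \frac{1}{78} = - \frac{113}{312} \approx -0.36218$)
$x \left(39 + \frac{24 + 24}{-23 + L{\left(4 \right)}}\right) = - \frac{113 \left(39 + \frac{24 + 24}{-23 + 2 \cdot 4 \left(4 + 4\right)}\right)}{312} = - \frac{113 \left(39 + \frac{48}{-23 + 2 \cdot 4 \cdot 8}\right)}{312} = - \frac{113 \left(39 + \frac{48}{-23 + 64}\right)}{312} = - \frac{113 \left(39 + \frac{48}{41}\right)}{312} = \left(- \frac{113}{312}\right) \frac{1647}{41} = - \frac{62037}{4264}$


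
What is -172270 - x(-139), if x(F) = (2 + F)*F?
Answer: -191313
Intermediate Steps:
x(F) = F*(2 + F)
-172270 - x(-139) = -172270 - (-139)*(2 - 139) = -172270 - (-139)*(-137) = -172270 - 1*19043 = -172270 - 19043 = -191313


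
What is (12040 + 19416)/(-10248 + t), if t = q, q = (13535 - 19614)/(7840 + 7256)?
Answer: -474859776/154709887 ≈ -3.0694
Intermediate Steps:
q = -6079/15096 ≈ -0.40269
t = -6079/15096 ≈ -0.40269
(12040 + 19416)/(-10248 + t) = (12040 + 19416)/(-10248 - 6079/15096) = 31456/(-154709887/15096) = 31456*(-15096/154709887) = -474859776/154709887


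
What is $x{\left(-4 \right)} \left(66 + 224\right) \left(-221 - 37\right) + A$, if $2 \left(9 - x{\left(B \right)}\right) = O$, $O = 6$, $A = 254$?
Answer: $-448666$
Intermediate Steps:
$x{\left(B \right)} = 6$ ($x{\left(B \right)} = 9 - 3 = 6$)
$x{\left(-4 \right)} \left(66 + 224\right) \left(-221 - 37\right) + A = 6 \left(66 + 224\right) \left(-221 - 37\right) + 254 = 6 \cdot 290 \left(-258\right) + 254 = 6 \left(-74820\right) + 254 = -448920 + 254 = -448666$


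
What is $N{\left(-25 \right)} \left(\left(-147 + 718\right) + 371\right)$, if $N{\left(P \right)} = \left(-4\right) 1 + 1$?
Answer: $-2826$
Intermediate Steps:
$N{\left(P \right)} = -3$ ($N{\left(P \right)} = -4 + 1 = -3$)
$N{\left(-25 \right)} \left(\left(-147 + 718\right) + 371\right) = - 3 \left(\left(-147 + 718\right) + 371\right) = - 3 \left(571 + 371\right) = \left(-3\right) 942 = -2826$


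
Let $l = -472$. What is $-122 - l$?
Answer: $350$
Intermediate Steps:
$-122 - l = -122 - -472 = -122 + 472 = 350$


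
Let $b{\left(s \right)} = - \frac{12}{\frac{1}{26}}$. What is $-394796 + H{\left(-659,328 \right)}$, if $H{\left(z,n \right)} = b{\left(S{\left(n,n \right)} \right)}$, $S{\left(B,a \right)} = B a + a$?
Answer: $-395108$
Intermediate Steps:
$S{\left(B,a \right)} = a + B a$
$b{\left(s \right)} = -312$ ($b{\left(s \right)} = - 12 \frac{1}{\frac{1}{26}} = \left(-12\right) 26 = -312$)
$H{\left(z,n \right)} = -312$
$-394796 + H{\left(-659,328 \right)} = -394796 - 312 = -395108$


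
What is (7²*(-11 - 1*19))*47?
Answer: -69090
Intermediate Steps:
(7²*(-11 - 1*19))*47 = (49*(-11 - 19))*47 = (49*(-30))*47 = -1470*47 = -69090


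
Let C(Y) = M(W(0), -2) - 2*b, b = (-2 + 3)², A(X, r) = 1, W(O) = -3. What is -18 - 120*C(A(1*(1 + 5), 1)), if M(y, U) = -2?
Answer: 462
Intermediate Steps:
b = 1 (b = 1² = 1)
C(Y) = -4 (C(Y) = -2 - 2*1 = -2 - 2 = -4)
-18 - 120*C(A(1*(1 + 5), 1)) = -18 - 120*(-4) = -18 + 480 = 462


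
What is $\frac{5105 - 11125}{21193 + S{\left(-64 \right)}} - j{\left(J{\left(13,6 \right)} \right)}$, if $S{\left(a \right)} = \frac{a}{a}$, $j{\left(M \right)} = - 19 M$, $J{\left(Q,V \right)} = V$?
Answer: $\frac{1205048}{10597} \approx 113.72$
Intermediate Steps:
$S{\left(a \right)} = 1$
$\frac{5105 - 11125}{21193 + S{\left(-64 \right)}} - j{\left(J{\left(13,6 \right)} \right)} = \frac{5105 - 11125}{21193 + 1} - \left(-19\right) 6 = - \frac{6020}{21194} - -114 = \left(-6020\right) \frac{1}{21194} + 114 = - \frac{3010}{10597} + 114 = \frac{1205048}{10597}$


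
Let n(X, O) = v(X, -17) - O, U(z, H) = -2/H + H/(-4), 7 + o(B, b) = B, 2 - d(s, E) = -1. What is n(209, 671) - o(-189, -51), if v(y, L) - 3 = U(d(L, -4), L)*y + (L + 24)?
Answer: 30453/68 ≈ 447.84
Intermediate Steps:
d(s, E) = 3 (d(s, E) = 2 - 1*(-1) = 2 + 1 = 3)
o(B, b) = -7 + B
U(z, H) = -2/H - H/4 (U(z, H) = -2/H + H*(-¼) = -2/H - H/4)
v(y, L) = 27 + L + y*(-2/L - L/4) (v(y, L) = 3 + ((-2/L - L/4)*y + (L + 24)) = 3 + (y*(-2/L - L/4) + (24 + L)) = 3 + (24 + L + y*(-2/L - L/4)) = 27 + L + y*(-2/L - L/4))
n(X, O) = 10 - O + 297*X/68 (n(X, O) = (27 - 17 - 2*X/(-17) - ¼*(-17)*X) - O = (27 - 17 - 2*X*(-1/17) + 17*X/4) - O = (27 - 17 + 2*X/17 + 17*X/4) - O = (10 + 297*X/68) - O = 10 - O + 297*X/68)
n(209, 671) - o(-189, -51) = (10 - 1*671 + (297/68)*209) - (-7 - 189) = (10 - 671 + 62073/68) - 1*(-196) = 17125/68 + 196 = 30453/68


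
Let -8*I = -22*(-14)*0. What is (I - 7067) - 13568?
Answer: -20635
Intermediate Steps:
I = 0 (I = -(-22*(-14))*0/8 = -77*0/2 = -⅛*0 = 0)
(I - 7067) - 13568 = (0 - 7067) - 13568 = -7067 - 13568 = -20635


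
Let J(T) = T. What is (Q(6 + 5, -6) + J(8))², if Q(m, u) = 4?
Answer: 144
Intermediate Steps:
(Q(6 + 5, -6) + J(8))² = (4 + 8)² = 12² = 144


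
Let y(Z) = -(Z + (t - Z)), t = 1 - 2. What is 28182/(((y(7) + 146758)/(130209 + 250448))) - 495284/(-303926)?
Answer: 1630246106944040/22301937917 ≈ 73099.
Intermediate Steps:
t = -1
y(Z) = 1 (y(Z) = -(Z + (-1 - Z)) = -1*(-1) = 1)
28182/(((y(7) + 146758)/(130209 + 250448))) - 495284/(-303926) = 28182/(((1 + 146758)/(130209 + 250448))) - 495284/(-303926) = 28182/((146759/380657)) - 495284*(-1/303926) = 28182/((146759*(1/380657))) + 247642/151963 = 28182/(146759/380657) + 247642/151963 = 28182*(380657/146759) + 247642/151963 = 10727675574/146759 + 247642/151963 = 1630246106944040/22301937917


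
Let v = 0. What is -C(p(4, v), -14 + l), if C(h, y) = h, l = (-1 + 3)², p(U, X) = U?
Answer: -4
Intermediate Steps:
l = 4 (l = 2² = 4)
-C(p(4, v), -14 + l) = -1*4 = -4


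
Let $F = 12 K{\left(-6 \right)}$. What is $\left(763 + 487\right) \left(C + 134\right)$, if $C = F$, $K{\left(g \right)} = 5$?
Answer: $242500$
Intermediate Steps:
$F = 60$ ($F = 12 \cdot 5 = 60$)
$C = 60$
$\left(763 + 487\right) \left(C + 134\right) = \left(763 + 487\right) \left(60 + 134\right) = 1250 \cdot 194 = 242500$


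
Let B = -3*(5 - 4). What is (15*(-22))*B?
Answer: 990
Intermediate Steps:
B = -3 (B = -3*1 = -3)
(15*(-22))*B = (15*(-22))*(-3) = -330*(-3) = 990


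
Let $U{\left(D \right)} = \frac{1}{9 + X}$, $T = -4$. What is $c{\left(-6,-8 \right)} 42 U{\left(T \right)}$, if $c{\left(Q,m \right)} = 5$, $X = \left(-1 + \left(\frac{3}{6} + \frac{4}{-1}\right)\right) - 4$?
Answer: $420$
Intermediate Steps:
$X = - \frac{17}{2}$ ($X = \left(-1 + \left(3 \cdot \frac{1}{6} + 4 \left(-1\right)\right)\right) - 4 = \left(-1 + \left(\frac{1}{2} - 4\right)\right) - 4 = \left(-1 - \frac{7}{2}\right) - 4 = - \frac{9}{2} - 4 = - \frac{17}{2} \approx -8.5$)
$U{\left(D \right)} = 2$ ($U{\left(D \right)} = \frac{1}{9 - \frac{17}{2}} = \frac{1}{\frac{1}{2}} = 2$)
$c{\left(-6,-8 \right)} 42 U{\left(T \right)} = 5 \cdot 42 \cdot 2 = 210 \cdot 2 = 420$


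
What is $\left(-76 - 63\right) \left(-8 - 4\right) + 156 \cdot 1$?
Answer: $1824$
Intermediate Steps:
$\left(-76 - 63\right) \left(-8 - 4\right) + 156 \cdot 1 = \left(-139\right) \left(-12\right) + 156 = 1668 + 156 = 1824$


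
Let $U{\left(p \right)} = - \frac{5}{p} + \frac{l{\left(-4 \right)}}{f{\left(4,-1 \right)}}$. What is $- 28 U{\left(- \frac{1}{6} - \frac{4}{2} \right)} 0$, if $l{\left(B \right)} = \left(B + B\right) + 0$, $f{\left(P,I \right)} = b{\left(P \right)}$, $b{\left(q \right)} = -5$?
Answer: $0$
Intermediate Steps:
$f{\left(P,I \right)} = -5$
$l{\left(B \right)} = 2 B$ ($l{\left(B \right)} = 2 B + 0 = 2 B$)
$U{\left(p \right)} = \frac{8}{5} - \frac{5}{p}$ ($U{\left(p \right)} = - \frac{5}{p} + \frac{2 \left(-4\right)}{-5} = - \frac{5}{p} - - \frac{8}{5} = - \frac{5}{p} + \frac{8}{5} = \frac{8}{5} - \frac{5}{p}$)
$- 28 U{\left(- \frac{1}{6} - \frac{4}{2} \right)} 0 = - 28 \left(\frac{8}{5} - \frac{5}{- \frac{1}{6} - \frac{4}{2}}\right) 0 = - 28 \left(\frac{8}{5} - \frac{5}{\left(-1\right) \frac{1}{6} - 2}\right) 0 = - 28 \left(\frac{8}{5} - \frac{5}{- \frac{1}{6} - 2}\right) 0 = - 28 \left(\frac{8}{5} - \frac{5}{- \frac{13}{6}}\right) 0 = - 28 \left(\frac{8}{5} - - \frac{30}{13}\right) 0 = - 28 \left(\frac{8}{5} + \frac{30}{13}\right) 0 = \left(-28\right) \frac{254}{65} \cdot 0 = \left(- \frac{7112}{65}\right) 0 = 0$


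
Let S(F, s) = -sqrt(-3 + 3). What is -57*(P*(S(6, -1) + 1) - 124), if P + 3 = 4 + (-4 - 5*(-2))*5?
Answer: 5301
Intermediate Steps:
S(F, s) = 0 (S(F, s) = -sqrt(0) = -1*0 = 0)
P = 31 (P = -3 + (4 + (-4 - 5*(-2))*5) = -3 + (4 + (-4 + 10)*5) = -3 + (4 + 6*5) = -3 + (4 + 30) = -3 + 34 = 31)
-57*(P*(S(6, -1) + 1) - 124) = -57*(31*(0 + 1) - 124) = -57*(31*1 - 124) = -57*(31 - 124) = -57*(-93) = 5301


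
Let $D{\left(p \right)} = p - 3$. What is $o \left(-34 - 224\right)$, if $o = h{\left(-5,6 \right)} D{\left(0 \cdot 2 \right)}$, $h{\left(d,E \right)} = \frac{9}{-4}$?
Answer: $- \frac{3483}{2} \approx -1741.5$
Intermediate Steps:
$D{\left(p \right)} = -3 + p$
$h{\left(d,E \right)} = - \frac{9}{4}$ ($h{\left(d,E \right)} = 9 \left(- \frac{1}{4}\right) = - \frac{9}{4}$)
$o = \frac{27}{4}$ ($o = - \frac{9 \left(-3 + 0 \cdot 2\right)}{4} = - \frac{9 \left(-3 + 0\right)}{4} = \left(- \frac{9}{4}\right) \left(-3\right) = \frac{27}{4} \approx 6.75$)
$o \left(-34 - 224\right) = \frac{27 \left(-34 - 224\right)}{4} = \frac{27}{4} \left(-258\right) = - \frac{3483}{2}$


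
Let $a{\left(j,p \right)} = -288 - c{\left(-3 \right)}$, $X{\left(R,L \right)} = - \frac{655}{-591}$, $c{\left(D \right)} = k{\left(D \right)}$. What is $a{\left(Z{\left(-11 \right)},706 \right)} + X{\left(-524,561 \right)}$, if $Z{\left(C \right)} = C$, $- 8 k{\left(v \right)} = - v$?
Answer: $- \frac{1354651}{4728} \approx -286.52$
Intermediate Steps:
$k{\left(v \right)} = \frac{v}{8}$ ($k{\left(v \right)} = - \frac{\left(-1\right) v}{8} = \frac{v}{8}$)
$c{\left(D \right)} = \frac{D}{8}$
$X{\left(R,L \right)} = \frac{655}{591}$ ($X{\left(R,L \right)} = \left(-655\right) \left(- \frac{1}{591}\right) = \frac{655}{591}$)
$a{\left(j,p \right)} = - \frac{2301}{8}$ ($a{\left(j,p \right)} = -288 - \frac{1}{8} \left(-3\right) = -288 - - \frac{3}{8} = -288 + \frac{3}{8} = - \frac{2301}{8}$)
$a{\left(Z{\left(-11 \right)},706 \right)} + X{\left(-524,561 \right)} = - \frac{2301}{8} + \frac{655}{591} = - \frac{1354651}{4728}$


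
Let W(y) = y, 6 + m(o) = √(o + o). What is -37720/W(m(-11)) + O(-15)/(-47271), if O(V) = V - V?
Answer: 113160/29 + 18860*I*√22/29 ≈ 3902.1 + 3050.4*I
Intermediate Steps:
m(o) = -6 + √2*√o (m(o) = -6 + √(o + o) = -6 + √(2*o) = -6 + √2*√o)
O(V) = 0
-37720/W(m(-11)) + O(-15)/(-47271) = -37720/(-6 + √2*√(-11)) + 0/(-47271) = -37720/(-6 + √2*(I*√11)) + 0*(-1/47271) = -37720/(-6 + I*√22) + 0 = -37720/(-6 + I*√22)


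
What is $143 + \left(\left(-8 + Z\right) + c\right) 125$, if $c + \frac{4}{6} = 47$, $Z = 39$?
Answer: $\frac{29429}{3} \approx 9809.7$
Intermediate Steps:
$c = \frac{139}{3}$ ($c = - \frac{2}{3} + 47 = \frac{139}{3} \approx 46.333$)
$143 + \left(\left(-8 + Z\right) + c\right) 125 = 143 + \left(\left(-8 + 39\right) + \frac{139}{3}\right) 125 = 143 + \left(31 + \frac{139}{3}\right) 125 = 143 + \frac{232}{3} \cdot 125 = 143 + \frac{29000}{3} = \frac{29429}{3}$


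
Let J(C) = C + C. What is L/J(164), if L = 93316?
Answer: 569/2 ≈ 284.50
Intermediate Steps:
J(C) = 2*C
L/J(164) = 93316/((2*164)) = 93316/328 = 93316*(1/328) = 569/2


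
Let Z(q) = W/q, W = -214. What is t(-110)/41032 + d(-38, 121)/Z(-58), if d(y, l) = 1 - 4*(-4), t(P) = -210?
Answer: 10103153/2195212 ≈ 4.6024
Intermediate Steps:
d(y, l) = 17 (d(y, l) = 1 + 16 = 17)
Z(q) = -214/q
t(-110)/41032 + d(-38, 121)/Z(-58) = -210/41032 + 17/((-214/(-58))) = -210*1/41032 + 17/((-214*(-1/58))) = -105/20516 + 17/(107/29) = -105/20516 + 17*(29/107) = -105/20516 + 493/107 = 10103153/2195212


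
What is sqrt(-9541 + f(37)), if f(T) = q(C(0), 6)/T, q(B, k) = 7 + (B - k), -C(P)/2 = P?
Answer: 6*I*sqrt(362822)/37 ≈ 97.678*I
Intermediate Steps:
C(P) = -2*P
q(B, k) = 7 + B - k
f(T) = 1/T (f(T) = (7 - 2*0 - 1*6)/T = (7 + 0 - 6)/T = 1/T)
sqrt(-9541 + f(37)) = sqrt(-9541 + 1/37) = sqrt(-353016/37) = 6*I*sqrt(362822)/37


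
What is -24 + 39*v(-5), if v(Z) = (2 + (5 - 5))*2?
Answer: 132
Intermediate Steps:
v(Z) = 4 (v(Z) = (2 + 0)*2 = 2*2 = 4)
-24 + 39*v(-5) = -24 + 39*4 = -24 + 156 = 132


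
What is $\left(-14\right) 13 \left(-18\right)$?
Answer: $3276$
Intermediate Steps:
$\left(-14\right) 13 \left(-18\right) = \left(-182\right) \left(-18\right) = 3276$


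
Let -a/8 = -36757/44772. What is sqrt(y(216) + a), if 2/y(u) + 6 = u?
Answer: sqrt(2288987155)/18655 ≈ 2.5646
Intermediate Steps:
y(u) = 2/(-6 + u)
a = 10502/1599 (a = -(-294056)/44772 = -8*(-5251/6396) = 10502/1599 ≈ 6.5679)
sqrt(y(216) + a) = sqrt(2/(-6 + 216) + 10502/1599) = sqrt(2/210 + 10502/1599) = sqrt(2*(1/210) + 10502/1599) = sqrt(1/105 + 10502/1599) = sqrt(122701/18655) = sqrt(2288987155)/18655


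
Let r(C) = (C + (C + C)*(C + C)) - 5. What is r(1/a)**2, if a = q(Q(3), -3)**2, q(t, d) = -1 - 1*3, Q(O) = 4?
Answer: 99225/4096 ≈ 24.225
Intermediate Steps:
q(t, d) = -4 (q(t, d) = -1 - 3 = -4)
a = 16 (a = (-4)**2 = 16)
r(C) = -5 + C + 4*C**2 (r(C) = (C + (2*C)*(2*C)) - 5 = (C + 4*C**2) - 5 = -5 + C + 4*C**2)
r(1/a)**2 = (-5 + 1/16 + 4*(1/16)**2)**2 = (-5 + 1/16 + 4*(1/256))**2 = (-5 + 1/16 + 1/64)**2 = (-315/64)**2 = 99225/4096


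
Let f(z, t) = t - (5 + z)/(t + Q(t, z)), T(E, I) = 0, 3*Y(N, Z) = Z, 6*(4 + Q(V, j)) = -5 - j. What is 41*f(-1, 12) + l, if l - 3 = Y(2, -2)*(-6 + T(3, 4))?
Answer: 5243/11 ≈ 476.64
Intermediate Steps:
Q(V, j) = -29/6 - j/6 (Q(V, j) = -4 + (-5 - j)/6 = -4 + (-5/6 - j/6) = -29/6 - j/6)
Y(N, Z) = Z/3
l = 7 (l = 3 + ((1/3)*(-2))*(-6 + 0) = 3 - 2/3*(-6) = 3 + 4 = 7)
f(z, t) = t - (5 + z)/(-29/6 + t - z/6) (f(z, t) = t - (5 + z)/(t + (-29/6 - z/6)) = t - (5 + z)/(-29/6 + t - z/6))
41*f(-1, 12) + l = 41*((30 - 6*12**2 + 6*(-1) + 12*(29 - 1))/(29 - 1 - 6*12)) + 7 = 41*((30 - 6*144 - 6 + 12*28)/(29 - 1 - 72)) + 7 = 41*((30 - 864 - 6 + 336)/(-44)) + 7 = 41*(-1/44*(-504)) + 7 = 41*(126/11) + 7 = 5166/11 + 7 = 5243/11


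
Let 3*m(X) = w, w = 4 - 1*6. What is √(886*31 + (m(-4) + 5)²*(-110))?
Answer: 2*√57151/3 ≈ 159.38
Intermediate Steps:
w = -2 (w = 4 - 6 = -2)
m(X) = -⅔ (m(X) = (⅓)*(-2) = -⅔)
√(886*31 + (m(-4) + 5)²*(-110)) = √(886*31 + (-⅔ + 5)²*(-110)) = √(27466 + (13/3)²*(-110)) = √(27466 + (169/9)*(-110)) = √(27466 - 18590/9) = √(228604/9) = 2*√57151/3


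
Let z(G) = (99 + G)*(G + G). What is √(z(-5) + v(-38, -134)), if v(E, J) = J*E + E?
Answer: 11*√34 ≈ 64.141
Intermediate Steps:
v(E, J) = E + E*J (v(E, J) = E*J + E = E + E*J)
z(G) = 2*G*(99 + G) (z(G) = (99 + G)*(2*G) = 2*G*(99 + G))
√(z(-5) + v(-38, -134)) = √(2*(-5)*(99 - 5) - 38*(1 - 134)) = √(2*(-5)*94 - 38*(-133)) = √(-940 + 5054) = √4114 = 11*√34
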